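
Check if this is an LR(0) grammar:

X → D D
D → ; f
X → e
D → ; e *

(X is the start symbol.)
Yes, the grammar is LR(0)

Augment with X' → X and build the canonical LR(0) collection (I0 = CLOSURE({[X' → . X]}), then GOTO on every symbol after a dot until no new states appear). It has 9 states:
  I0: { [D → . ; e *], [D → . ; f], [X → . D D], [X → . e], [X' → . X] }  — shift
  I1: { [D → ; . e *], [D → ; . f] }  — shift
  I2: { [D → . ; e *], [D → . ; f], [X → D . D] }  — shift
  I3: { [X' → X .] }  — accept
  I4: { [X → e .] }  — reduce
  I5: { [X → D D .] }  — reduce
  I6: { [D → ; e . *] }  — shift
  I7: { [D → ; f .] }  — reduce
  I8: { [D → ; e * .] }  — reduce

Every state is either a pure shift/goto state or contains exactly one complete item and nothing to shift — no conflicts. The grammar is LR(0).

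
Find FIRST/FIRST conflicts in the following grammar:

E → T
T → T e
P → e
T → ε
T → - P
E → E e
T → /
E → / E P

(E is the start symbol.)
Yes. E → T / E → E e on { '-', '/', 'e' }; E → T / E → '/' E P on { '/' }; E → E e / E → '/' E P on { '/' }; T → T e / T → '-' P on { '-' }; T → T e / T → '/' on { '/' }

A FIRST/FIRST conflict occurs when two productions N → α and N → β for the same non-terminal have FIRST(α) ∩ FIRST(β) ≠ ∅ (with ε ∈ FIRST of a nullable right-hand side, so two nullable alternatives also conflict).

FIRST sets of the non-terminals at (or reachable through a nullable prefix from) the front of some alternative:
  FIRST(T) = { '-', '/', 'e', ε }
  FIRST(E) = { '-', '/', 'e', ε }

Productions for E:
  E → T: FIRST = { '-', '/', 'e', ε }
  E → E e: FIRST = { '-', '/', 'e' }
  E → / E P: FIRST = { '/' }
Productions for T:
  T → T e: FIRST = { '-', '/', 'e' }
  T → ε: FIRST = { ε }
  T → - P: FIRST = { '-' }
  T → /: FIRST = { '/' }
P has only one production, so no FIRST/FIRST conflict is possible there.

Conflict for E: E → T and E → E e
  Overlap: { '-', '/', 'e' }
Conflict for E: E → T and E → / E P
  Overlap: { '/' }
Conflict for E: E → E e and E → / E P
  Overlap: { '/' }
Conflict for T: T → T e and T → - P
  Overlap: { '-' }
Conflict for T: T → T e and T → /
  Overlap: { '/' }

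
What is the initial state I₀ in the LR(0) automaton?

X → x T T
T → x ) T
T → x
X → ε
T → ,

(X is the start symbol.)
{ [X → . x T T], [X → .], [X' → . X] }

First, augment the grammar with X' → X
I₀ = CLOSURE({ [X' → . X] }):
  [X' → . X] has the dot before X: add [X → . x T T], [X → .]
No further items can be added.

I₀ = { [X → . x T T], [X → .], [X' → . X] }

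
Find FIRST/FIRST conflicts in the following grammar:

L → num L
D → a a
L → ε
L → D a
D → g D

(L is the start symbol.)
A FIRST/FIRST conflict occurs when two productions N → α and N → β for the same non-terminal have FIRST(α) ∩ FIRST(β) ≠ ∅ (with ε ∈ FIRST of a nullable right-hand side, so two nullable alternatives also conflict).

FIRST sets of the non-terminals at (or reachable through a nullable prefix from) the front of some alternative:
  FIRST(D) = { 'a', 'g' }

Productions for L:
  L → num L: FIRST = { 'num' }
  L → ε: FIRST = { ε }
  L → D a: FIRST = { 'a', 'g' }
Productions for D:
  D → a a: FIRST = { 'a' }
  D → g D: FIRST = { 'g' }

All alternatives of each non-terminal have pairwise disjoint FIRST sets.

Answer: No FIRST/FIRST conflicts.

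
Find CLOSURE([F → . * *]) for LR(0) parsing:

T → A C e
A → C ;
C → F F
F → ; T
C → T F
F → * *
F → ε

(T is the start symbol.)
Start with: [F → . * *]
The dot precedes the terminal '*', so nothing is added.

CLOSURE = { [F → . * *] }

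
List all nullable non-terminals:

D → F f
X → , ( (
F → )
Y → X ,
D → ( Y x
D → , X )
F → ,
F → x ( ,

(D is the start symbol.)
None

A non-terminal is nullable if it can derive ε (the empty string): either it has an ε-production, or it has a production whose right-hand side consists entirely of nullable non-terminals.

There are no ε-productions, so no non-terminal can derive ε.
No non-terminals are nullable.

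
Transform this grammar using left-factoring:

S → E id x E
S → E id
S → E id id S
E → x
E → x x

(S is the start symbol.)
Left-factoring transforms A → αβ₁ | αβ₂ into A → αA' and A' → β₁ | β₂
(α is the longest common prefix among the alternatives). Repeat until
no nonterminal has two alternatives with a common prefix.

Round 1: S has alternatives sharing prefix 'E id'. Introduce S': S → E id S'
  Add: S' → x E
  Add: S' → ε
  Add: S' → id S

Round 2: E has alternatives sharing prefix 'x'. Introduce E': E → x E'
  Add: E' → ε
  Add: E' → x

No remaining common prefixes — done.

Resulting grammar:
S → E id S'
S' → x E
S' → ε
S' → id S
E → x E'
E' → ε
E' → x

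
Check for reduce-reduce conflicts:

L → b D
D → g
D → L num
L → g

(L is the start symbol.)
Yes — I6: [D → g .] vs [L → g .]

Augment with L' → L and build the canonical LR(0) collection (I0 = CLOSURE({[L' → . L]}), then GOTO on every symbol after a dot until no new states appear). It has 8 states:
  I0: { [L → . b D], [L → . g], [L' → . L] }  — shift
  I1: { [L' → L .] }  — accept
  I2: { [D → . L num], [D → . g], [L → . b D], [L → . g], [L → b . D] }  — shift
  I3: { [L → g .] }  — reduce
  I4: { [L → b D .] }  — reduce
  I5: { [D → L . num] }  — shift
  I6: { [D → g .], [L → g .] }  — 2 reduces
  I7: { [D → L num .] }  — reduce

I6 contains complete items [D → g .], [L → g .] — reduce-reduce conflict.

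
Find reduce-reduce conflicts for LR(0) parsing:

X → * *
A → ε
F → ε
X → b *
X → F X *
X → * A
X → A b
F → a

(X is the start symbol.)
Yes — I0: [A → .] vs [F → .]; I3: [A → .] vs [F → .]

A reduce-reduce conflict occurs when an LR(0) state has two complete items [A → α .] and [B → β .] — both call for a reduction, and with no lookahead the parser cannot choose between them.

Augment with X' → X and build the canonical LR(0) collection (I0 = CLOSURE({[X' → . X]}), then GOTO on every symbol after a dot until no new states appear). It has 13 states:
  I0: { [A → .], [F → . a], [F → .], [X → . * *], [X → . * A], [X → . A b], [X → . F X *], [X → . b *], [X' → . X] }  — shift, 2 reduces
  I1: { [A → .], [X → * . *], [X → * . A] }  — shift, reduce
  I2: { [X → A . b] }  — shift
  I3: { [A → .], [F → . a], [F → .], [X → . * *], [X → . * A], [X → . A b], [X → . F X *], [X → . b *], [X → F . X *] }  — shift, 2 reduces
  I4: { [X' → X .] }  — accept
  I5: { [F → a .] }  — reduce
  I6: { [X → b . *] }  — shift
  I7: { [X → b * .] }  — reduce
  I8: { [X → F X . *] }  — shift
  I9: { [X → F X * .] }  — reduce
  I10: { [X → A b .] }  — reduce
  I11: { [X → * * .] }  — reduce
  I12: { [X → * A .] }  — reduce

I0 contains complete items [A → .], [F → .] — reduce-reduce conflict.
I3 contains complete items [A → .], [F → .] — reduce-reduce conflict.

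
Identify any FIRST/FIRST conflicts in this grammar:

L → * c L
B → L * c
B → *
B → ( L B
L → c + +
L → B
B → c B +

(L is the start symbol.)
A FIRST/FIRST conflict occurs when two productions N → α and N → β for the same non-terminal have FIRST(α) ∩ FIRST(β) ≠ ∅ (with ε ∈ FIRST of a nullable right-hand side, so two nullable alternatives also conflict).

FIRST sets of the non-terminals at (or reachable through a nullable prefix from) the front of some alternative:
  FIRST(B) = { '(', '*', 'c' }
  FIRST(L) = { '(', '*', 'c' }

Productions for L:
  L → * c L: FIRST = { '*' }
  L → c + +: FIRST = { 'c' }
  L → B: FIRST = { '(', '*', 'c' }
Productions for B:
  B → L * c: FIRST = { '(', '*', 'c' }
  B → *: FIRST = { '*' }
  B → ( L B: FIRST = { '(' }
  B → c B +: FIRST = { 'c' }

Conflict for L: L → * c L and L → B
  Overlap: { '*' }
Conflict for L: L → c + + and L → B
  Overlap: { 'c' }
Conflict for B: B → L * c and B → *
  Overlap: { '*' }
Conflict for B: B → L * c and B → ( L B
  Overlap: { '(' }
Conflict for B: B → L * c and B → c B +
  Overlap: { 'c' }

Answer: Yes. L → '*' c L / L → B on { '*' }; L → c '+' '+' / L → B on { 'c' }; B → L '*' c / B → '*' on { '*' }; B → L '*' c / B → '(' L B on { '(' }; B → L '*' c / B → c B '+' on { 'c' }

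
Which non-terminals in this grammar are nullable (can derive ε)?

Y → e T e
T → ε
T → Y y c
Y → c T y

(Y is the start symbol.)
ε-productions: T → ε
So T is immediately nullable.
No further non-terminal can be added: every production for the remaining non-terminals contains a terminal or a non-nullable non-terminal.
Nullable = { 'T' }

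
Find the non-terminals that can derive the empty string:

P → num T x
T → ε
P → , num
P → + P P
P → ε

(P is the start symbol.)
A non-terminal is nullable if it can derive ε (the empty string): either it has an ε-production, or it has a production whose right-hand side consists entirely of nullable non-terminals.

ε-productions: T → ε, P → ε
So T, P are immediately nullable.
Every non-terminal is now nullable.
Nullable = { 'P', 'T' }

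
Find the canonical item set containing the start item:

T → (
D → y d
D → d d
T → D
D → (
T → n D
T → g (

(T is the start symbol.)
First, augment the grammar with T' → T
I₀ = CLOSURE({ [T' → . T] }):
  [T' → . T] has the dot before T: add [T → . (], [T → . D], [T → . n D], [T → . g (]
  [T → . D] has the dot before D: add [D → . y d], [D → . d d], [D → . (]
No further items can be added.

I₀ = { [D → . (], [D → . d d], [D → . y d], [T → . (], [T → . D], [T → . g (], [T → . n D], [T' → . T] }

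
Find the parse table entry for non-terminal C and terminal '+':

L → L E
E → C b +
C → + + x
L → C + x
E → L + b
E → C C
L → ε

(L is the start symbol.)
C → + + x

To find M[C, '+'], we find productions for C where '+' is in the predict set (PREDICT(N → α) = (FIRST(α) \ {ε}) ∪ (FOLLOW(N) if α ⇒* ε)).

C → + + x: PREDICT = { '+' }
  '+' is in predict set, so this production goes in M[C, '+']

M[C, '+'] = C → + + x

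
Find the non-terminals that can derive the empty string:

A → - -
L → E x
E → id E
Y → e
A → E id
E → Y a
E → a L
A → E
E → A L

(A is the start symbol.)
None

A non-terminal is nullable if it can derive ε (the empty string): either it has an ε-production, or it has a production whose right-hand side consists entirely of nullable non-terminals.

There are no ε-productions, so no non-terminal can derive ε.
No non-terminals are nullable.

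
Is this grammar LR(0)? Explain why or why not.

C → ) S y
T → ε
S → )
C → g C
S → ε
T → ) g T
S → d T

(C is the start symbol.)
No. Shift-reduce conflict between [S → .] and [S → . )]

Augment with C' → C and build the canonical LR(0) collection (I0 = CLOSURE({[C' → . C]}), then GOTO on every symbol after a dot until no new states appear). It has 13 states:
  I0: { [C → . ) S y], [C → . g C], [C' → . C] }  — shift
  I1: { [C → ) . S y], [S → . )], [S → . d T], [S → .] }  — shift, reduce
  I2: { [C' → C .] }  — accept
  I3: { [C → . ) S y], [C → . g C], [C → g . C] }  — shift
  I4: { [C → g C .] }  — reduce
  I5: { [S → ) .] }  — reduce
  I6: { [C → ) S . y] }  — shift
  I7: { [S → d . T], [T → . ) g T], [T → .] }  — shift, reduce
  I8: { [T → ) . g T] }  — shift
  I9: { [S → d T .] }  — reduce
  I10: { [T → ) g . T], [T → . ) g T], [T → .] }  — shift, reduce
  I11: { [T → ) g T .] }  — reduce
  I12: { [C → ) S y .] }  — reduce

Conflict in state I1:
  Shift-reduce conflict between [S → .] and [S → . )]
So the grammar is NOT LR(0).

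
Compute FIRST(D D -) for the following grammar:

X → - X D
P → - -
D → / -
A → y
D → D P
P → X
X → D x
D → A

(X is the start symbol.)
{ '/', 'y' }

FIRST sets of the non-terminals involved (from the grammar, by fixed-point iteration):
  FIRST(D) = { '/', 'y' }

To compute FIRST(D D -), process the symbols left to right:
Symbol D is a non-terminal. Add FIRST(D) \ {ε} = { '/', 'y' }
D is not nullable (ε ∉ FIRST(D)), so stop here.
FIRST(D D -) = { '/', 'y' }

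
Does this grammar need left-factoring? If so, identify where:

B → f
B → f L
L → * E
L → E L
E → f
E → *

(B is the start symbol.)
Yes, B has productions with common prefix 'f'

Left-factoring is needed when two productions for the same non-terminal
share a common prefix on the right-hand side.

Productions for B:
  B → f
  B → f L
Productions for L:
  L → * E
  L → E L
Productions for E:
  E → f
  E → *

Found common prefix 'f' in productions for B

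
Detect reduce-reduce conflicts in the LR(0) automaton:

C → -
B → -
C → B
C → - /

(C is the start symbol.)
A reduce-reduce conflict occurs when an LR(0) state has two complete items [A → α .] and [B → β .] — both call for a reduction, and with no lookahead the parser cannot choose between them.

Augment with C' → C and build the canonical LR(0) collection (I0 = CLOSURE({[C' → . C]}), then GOTO on every symbol after a dot until no new states appear). It has 5 states:
  I0: { [B → . -], [C → . - /], [C → . -], [C → . B], [C' → . C] }  — shift
  I1: { [B → - .], [C → - . /], [C → - .] }  — shift, 2 reduces
  I2: { [C → B .] }  — reduce
  I3: { [C' → C .] }  — accept
  I4: { [C → - / .] }  — reduce

I1 contains complete items [B → - .], [C → - .] — reduce-reduce conflict.

Answer: Yes — I1: [B → - .] vs [C → - .]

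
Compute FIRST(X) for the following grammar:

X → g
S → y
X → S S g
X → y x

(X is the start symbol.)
To compute FIRST(X), examine every production with X on the left-hand side, reading each right-hand side left to right until a non-nullable symbol is reached.

FIRST sets of the other non-terminals involved (by the same procedure, iterated to a fixed point):
  FIRST(S) = { 'y' }

From X → g:
  - g is a terminal: add 'g' and stop
From X → S S g:
  - S is a non-terminal: add FIRST(S) \ {ε} = { 'y' }
    S is not nullable, so stop
From X → y x:
  - y is a terminal: add 'y' and stop

Collecting: FIRST(X) = { 'g', 'y' }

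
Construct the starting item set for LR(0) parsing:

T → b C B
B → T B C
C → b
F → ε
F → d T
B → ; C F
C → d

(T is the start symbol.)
First, augment the grammar with T' → T
I₀ = CLOSURE({ [T' → . T] }):
  [T' → . T] has the dot before T: add [T → . b C B]
No further items can be added.

I₀ = { [T → . b C B], [T' → . T] }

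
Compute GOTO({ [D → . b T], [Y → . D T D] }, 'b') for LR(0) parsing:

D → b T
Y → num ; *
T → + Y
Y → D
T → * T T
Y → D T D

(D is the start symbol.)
{ [D → b . T], [T → . * T T], [T → . + Y] }

GOTO(I, 'b') = CLOSURE({ [A → αX.β] : [A → α.Xβ] ∈ I, X = 'b' })

Items with dot before 'b', with the dot advanced:
  [D → . b T] → [D → b . T]
Closure of the advanced items:
  [D → b . T] has the dot before T: add [T → . + Y], [T → . * T T]

GOTO = { [D → b . T], [T → . * T T], [T → . + Y] }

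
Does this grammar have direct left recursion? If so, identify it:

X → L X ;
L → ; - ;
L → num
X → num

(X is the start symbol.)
No direct left recursion

X → L X ;: starts with L
L → ; - ;: starts with ';'
L → num: starts with num
X → num: starts with num

No direct left recursion found.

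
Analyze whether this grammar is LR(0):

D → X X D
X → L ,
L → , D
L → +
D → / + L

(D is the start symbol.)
A grammar is LR(0) if no state in the canonical LR(0) collection has:
  - both a shift item (dot before a terminal) and a complete item (shift-reduce conflict), or
  - two or more complete items (reduce-reduce conflict; the accept item [D' → D .] counts as a complete item here).

Augment with D' → D and build the canonical LR(0) collection (I0 = CLOSURE({[D' → . D]}), then GOTO on every symbol after a dot until no new states appear). It has 13 states:
  I0: { [D → . / + L], [D → . X X D], [D' → . D], [L → . +], [L → . , D], [X → . L ,] }  — shift
  I1: { [L → + .] }  — reduce
  I2: { [D → . / + L], [D → . X X D], [L → , . D], [L → . +], [L → . , D], [X → . L ,] }  — shift
  I3: { [D → / . + L] }  — shift
  I4: { [D' → D .] }  — accept
  I5: { [X → L . ,] }  — shift
  I6: { [D → X . X D], [L → . +], [L → . , D], [X → . L ,] }  — shift
  I7: { [D → . / + L], [D → . X X D], [D → X X . D], [L → . +], [L → . , D], [X → . L ,] }  — shift
  I8: { [D → X X D .] }  — reduce
  I9: { [X → L , .] }  — reduce
  I10: { [D → / + . L], [L → . +], [L → . , D] }  — shift
  I11: { [D → / + L .] }  — reduce
  I12: { [L → , D .] }  — reduce

Every state is either a pure shift/goto state or contains exactly one complete item and nothing to shift — no conflicts. The grammar is LR(0).

Answer: Yes, the grammar is LR(0)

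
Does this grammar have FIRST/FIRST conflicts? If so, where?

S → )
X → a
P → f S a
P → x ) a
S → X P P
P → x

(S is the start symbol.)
FIRST sets of the non-terminals at (or reachable through a nullable prefix from) the front of some alternative:
  FIRST(X) = { 'a' }

Productions for S:
  S → ): FIRST = { ')' }
  S → X P P: FIRST = { 'a' }
Productions for P:
  P → f S a: FIRST = { 'f' }
  P → x ) a: FIRST = { 'x' }
  P → x: FIRST = { 'x' }
X has only one production, so no FIRST/FIRST conflict is possible there.

Conflict for P: P → x ) a and P → x
  Overlap: { 'x' }

Answer: Yes. P → x ')' a / P → x on { 'x' }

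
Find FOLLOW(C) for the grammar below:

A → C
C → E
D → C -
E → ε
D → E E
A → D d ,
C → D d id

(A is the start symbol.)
To compute FOLLOW(C), find every occurrence of C on a right-hand side N → α C β: add FIRST(β) \ {ε}, and if β is empty or nullable also add FOLLOW(N). Iterate to a fixed point.

In A → C: C is at the end, add FOLLOW(A)
In D → C -: C is followed by '-', add FIRST('-') \ {ε} = { '-' }

The FOLLOW sets referred to above (computed the same way, to a fixed point):
  FOLLOW(A) = { $ }

Taking the union: FOLLOW(C) = { $, '-' }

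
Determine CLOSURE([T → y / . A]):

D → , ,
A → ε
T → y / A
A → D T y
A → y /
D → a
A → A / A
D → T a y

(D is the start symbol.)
To compute CLOSURE, for each item [A → α.Bβ] where B is a non-terminal, add [B → .γ] for all productions B → γ; repeat for the newly added items until nothing changes.

Start with: [T → y / . A]
  [T → y / . A] has the dot before A: add [A → .], [A → . D T y], [A → . y /], [A → . A / A]
  [A → . D T y] has the dot before D: add [D → . , ,], [D → . a], [D → . T a y]
  [D → . T a y] has the dot before T: add [T → . y / A]
No further items can be added.

CLOSURE = { [A → . A / A], [A → . D T y], [A → . y /], [A → .], [D → . , ,], [D → . T a y], [D → . a], [T → . y / A], [T → y / . A] }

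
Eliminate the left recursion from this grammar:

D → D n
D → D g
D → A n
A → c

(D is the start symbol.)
D → A n D'
D' → n D'
D' → g D'
D' → ε
A → c

D is directly left-recursive. The standard transformation for
  A → A α₁ | ... | A α_m | β₁ | ... | β_n
is
  A  → β₁ A' | ... | β_n A'
  A' → α₁ A' | ... | α_m A' | ε

D → A n becomes D → A n D'
D → D n becomes D' → n D'
D → D g becomes D' → g D'
Add D' → ε

Productions for other non-terminals are unchanged:
  A → c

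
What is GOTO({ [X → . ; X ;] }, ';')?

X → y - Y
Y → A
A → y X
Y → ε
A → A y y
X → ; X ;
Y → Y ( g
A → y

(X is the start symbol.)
{ [X → . ; X ;], [X → . y - Y], [X → ; . X ;] }

GOTO(I, ';') = CLOSURE({ [A → αX.β] : [A → α.Xβ] ∈ I, X = ';' })

Items with dot before ';', with the dot advanced:
  [X → . ; X ;] → [X → ; . X ;]
Closure of the advanced items:
  [X → ; . X ;] has the dot before X: add [X → . y - Y], [X → . ; X ;]

GOTO = { [X → . ; X ;], [X → . y - Y], [X → ; . X ;] }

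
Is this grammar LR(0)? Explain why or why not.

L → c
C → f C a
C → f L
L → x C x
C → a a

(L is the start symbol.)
Yes, the grammar is LR(0)

A grammar is LR(0) if no state in the canonical LR(0) collection has:
  - both a shift item (dot before a terminal) and a complete item (shift-reduce conflict), or
  - two or more complete items (reduce-reduce conflict; the accept item [L' → L .] counts as a complete item here).

Augment with L' → L and build the canonical LR(0) collection (I0 = CLOSURE({[L' → . L]}), then GOTO on every symbol after a dot until no new states appear). It has 12 states:
  I0: { [L → . c], [L → . x C x], [L' → . L] }  — shift
  I1: { [L' → L .] }  — accept
  I2: { [L → c .] }  — reduce
  I3: { [C → . a a], [C → . f C a], [C → . f L], [L → x . C x] }  — shift
  I4: { [L → x C . x] }  — shift
  I5: { [C → a . a] }  — shift
  I6: { [C → . a a], [C → . f C a], [C → . f L], [C → f . C a], [C → f . L], [L → . c], [L → . x C x] }  — shift
  I7: { [C → f C . a] }  — shift
  I8: { [C → f L .] }  — reduce
  I9: { [C → f C a .] }  — reduce
  I10: { [C → a a .] }  — reduce
  I11: { [L → x C x .] }  — reduce

Every state is either a pure shift/goto state or contains exactly one complete item and nothing to shift — no conflicts. The grammar is LR(0).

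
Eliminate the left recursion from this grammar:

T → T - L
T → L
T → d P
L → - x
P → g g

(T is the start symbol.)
T → L T'
T → d P T'
T' → - L T'
T' → ε
L → - x
P → g g

T is directly left-recursive. The standard transformation for
  A → A α₁ | ... | A α_m | β₁ | ... | β_n
is
  A  → β₁ A' | ... | β_n A'
  A' → α₁ A' | ... | α_m A' | ε

T → L becomes T → L T'
T → d P becomes T → d P T'
T → T - L becomes T' → - L T'
Add T' → ε

Productions for other non-terminals are unchanged:
  L → - x
  P → g g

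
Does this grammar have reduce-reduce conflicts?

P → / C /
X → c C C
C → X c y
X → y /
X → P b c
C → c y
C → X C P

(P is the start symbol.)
Augment with P' → P and build the canonical LR(0) collection (I0 = CLOSURE({[P' → . P]}), then GOTO on every symbol after a dot until no new states appear). It has 19 states:
  I0: { [P → . / C /], [P' → . P] }  — shift
  I1: { [C → . X C P], [C → . X c y], [C → . c y], [P → . / C /], [P → / . C /], [X → . P b c], [X → . c C C], [X → . y /] }  — shift
  I2: { [P' → P .] }  — accept
  I3: { [P → / C . /] }  — shift
  I4: { [X → P . b c] }  — shift
  I5: { [C → . X C P], [C → . X c y], [C → . c y], [C → X . C P], [C → X . c y], [P → . / C /], [X → . P b c], [X → . c C C], [X → . y /] }  — shift
  I6: { [C → . X C P], [C → . X c y], [C → . c y], [C → c . y], [P → . / C /], [X → . P b c], [X → . c C C], [X → . y /], [X → c . C C] }  — shift
  I7: { [X → y . /] }  — shift
  I8: { [X → y / .] }  — reduce
  I9: { [C → . X C P], [C → . X c y], [C → . c y], [P → . / C /], [X → . P b c], [X → . c C C], [X → . y /], [X → c C . C] }  — shift
  I10: { [C → c y .], [X → y . /] }  — shift, reduce
  I11: { [X → c C C .] }  — reduce
  I12: { [C → X C . P], [P → . / C /] }  — shift
  I13: { [C → . X C P], [C → . X c y], [C → . c y], [C → X c . y], [C → c . y], [P → . / C /], [X → . P b c], [X → . c C C], [X → . y /], [X → c . C C] }  — shift
  I14: { [C → X c y .], [C → c y .], [X → y . /] }  — shift, 2 reduces
  I15: { [C → X C P .] }  — reduce
  I16: { [X → P b . c] }  — shift
  I17: { [X → P b c .] }  — reduce
  I18: { [P → / C / .] }  — reduce

I14 contains complete items [C → X c y .], [C → c y .] — reduce-reduce conflict.

Answer: Yes — I14: [C → X c y .] vs [C → c y .]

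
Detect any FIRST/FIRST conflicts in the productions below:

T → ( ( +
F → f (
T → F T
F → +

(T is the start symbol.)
No FIRST/FIRST conflicts.

A FIRST/FIRST conflict occurs when two productions N → α and N → β for the same non-terminal have FIRST(α) ∩ FIRST(β) ≠ ∅ (with ε ∈ FIRST of a nullable right-hand side, so two nullable alternatives also conflict).

FIRST sets of the non-terminals at (or reachable through a nullable prefix from) the front of some alternative:
  FIRST(F) = { '+', 'f' }

Productions for T:
  T → ( ( +: FIRST = { '(' }
  T → F T: FIRST = { '+', 'f' }
Productions for F:
  F → f (: FIRST = { 'f' }
  F → +: FIRST = { '+' }

All alternatives of each non-terminal have pairwise disjoint FIRST sets.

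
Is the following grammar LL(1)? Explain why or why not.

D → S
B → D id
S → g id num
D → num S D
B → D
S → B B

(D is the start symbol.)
Relevant sets:
  FIRST(S) = { 'g', 'num' }
  FIRST(D) = { 'g', 'num' }
  FIRST(B) = { 'g', 'num' }

For D:
  PREDICT(D → S) = { 'g', 'num' }
  PREDICT(D → num S D) = { 'num' }
For B:
  PREDICT(B → D id) = { 'g', 'num' }
  PREDICT(B → D) = { 'g', 'num' }
For S:
  PREDICT(S → g id num) = { 'g' }
  PREDICT(S → B B) = { 'g', 'num' }

Conflict found: Predict set conflict for D: { 'num' }
The grammar is NOT LL(1).

Answer: No. Predict set conflict for D: { 'num' }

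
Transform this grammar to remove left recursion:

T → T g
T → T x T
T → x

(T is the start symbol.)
T is directly left-recursive. The standard transformation for
  A → A α₁ | ... | A α_m | β₁ | ... | β_n
is
  A  → β₁ A' | ... | β_n A'
  A' → α₁ A' | ... | α_m A' | ε

T → x becomes T → x T'
T → T g becomes T' → g T'
T → T x T becomes T' → x T T'
Add T' → ε

Resulting grammar:
T → x T'
T' → g T'
T' → x T T'
T' → ε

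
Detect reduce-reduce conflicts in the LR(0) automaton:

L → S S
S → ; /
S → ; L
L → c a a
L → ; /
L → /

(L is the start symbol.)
Yes — I10: [L → / .] vs [S → ; / .]; I12: [L → / .] vs [L → ; / .]

A reduce-reduce conflict occurs when an LR(0) state has two complete items [A → α .] and [B → β .] — both call for a reduction, and with no lookahead the parser cannot choose between them.

Augment with L' → L and build the canonical LR(0) collection (I0 = CLOSURE({[L' → . L]}), then GOTO on every symbol after a dot until no new states appear). It has 13 states:
  I0: { [L → . /], [L → . ; /], [L → . S S], [L → . c a a], [L' → . L], [S → . ; /], [S → . ; L] }  — shift
  I1: { [L → / .] }  — reduce
  I2: { [L → . /], [L → . ; /], [L → . S S], [L → . c a a], [L → ; . /], [S → . ; /], [S → . ; L], [S → ; . /], [S → ; . L] }  — shift
  I3: { [L' → L .] }  — accept
  I4: { [L → S . S], [S → . ; /], [S → . ; L] }  — shift
  I5: { [L → c . a a] }  — shift
  I6: { [L → c a . a] }  — shift
  I7: { [L → c a a .] }  — reduce
  I8: { [L → . /], [L → . ; /], [L → . S S], [L → . c a a], [S → . ; /], [S → . ; L], [S → ; . /], [S → ; . L] }  — shift
  I9: { [L → S S .] }  — reduce
  I10: { [L → / .], [S → ; / .] }  — 2 reduces
  I11: { [S → ; L .] }  — reduce
  I12: { [L → / .], [L → ; / .], [S → ; / .] }  — 3 reduces

I10 contains complete items [L → / .], [S → ; / .] — reduce-reduce conflict.
I12 contains complete items [L → / .], [L → ; / .], [S → ; / .] — reduce-reduce conflict.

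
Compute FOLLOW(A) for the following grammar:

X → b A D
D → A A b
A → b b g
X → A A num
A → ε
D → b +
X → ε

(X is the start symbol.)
In X → b A D: A is followed by D, add FIRST(D) \ {ε} = { 'b' }
In D → A A b: A is followed by A b, add FIRST(A b) \ {ε} = { 'b' }
In D → A A b: A is followed by b, add FIRST(b) \ {ε} = { 'b' }
In X → A A num: A is followed by A num, add FIRST(A num) \ {ε} = { 'b', 'num' }
In X → A A num: A is followed by num, add FIRST(num) \ {ε} = { 'num' }

Taking the union: FOLLOW(A) = { 'b', 'num' }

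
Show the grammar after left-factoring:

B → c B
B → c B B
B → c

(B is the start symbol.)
B → c B'
B' → B B''
B'' → ε
B'' → B
B' → ε

Left-factoring transforms A → αβ₁ | αβ₂ into A → αA' and A' → β₁ | β₂
(α is the longest common prefix among the alternatives). Repeat until
no nonterminal has two alternatives with a common prefix.

Round 1: B has alternatives sharing prefix 'c'. Introduce B': B → c B'
  Add: B' → B
  Add: B' → B B
  Add: B' → ε

Round 2: B' has alternatives sharing prefix 'B'. Introduce B'': B' → B B''
  Add: B'' → ε
  Add: B'' → B

No remaining common prefixes — done.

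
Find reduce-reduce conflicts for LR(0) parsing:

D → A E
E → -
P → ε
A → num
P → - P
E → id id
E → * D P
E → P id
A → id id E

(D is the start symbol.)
A reduce-reduce conflict occurs when an LR(0) state has two complete items [A → α .] and [B → β .] — both call for a reduction, and with no lookahead the parser cannot choose between them.

Augment with D' → D and build the canonical LR(0) collection (I0 = CLOSURE({[D' → . D]}), then GOTO on every symbol after a dot until no new states appear). It has 18 states:
  I0: { [A → . id id E], [A → . num], [D → . A E], [D' → . D] }  — shift
  I1: { [D → A . E], [E → . * D P], [E → . -], [E → . P id], [E → . id id], [P → . - P], [P → .] }  — shift, reduce
  I2: { [D' → D .] }  — accept
  I3: { [A → id . id E] }  — shift
  I4: { [A → num .] }  — reduce
  I5: { [A → id id . E], [E → . * D P], [E → . -], [E → . P id], [E → . id id], [P → . - P], [P → .] }  — shift, reduce
  I6: { [A → . id id E], [A → . num], [D → . A E], [E → * . D P] }  — shift
  I7: { [E → - .], [P → - . P], [P → . - P], [P → .] }  — shift, 2 reduces
  I8: { [A → id id E .] }  — reduce
  I9: { [E → P . id] }  — shift
  I10: { [E → id . id] }  — shift
  I11: { [E → id id .] }  — reduce
  I12: { [E → P id .] }  — reduce
  I13: { [P → - . P], [P → . - P], [P → .] }  — shift, reduce
  I14: { [P → - P .] }  — reduce
  I15: { [E → * D . P], [P → . - P], [P → .] }  — shift, reduce
  I16: { [E → * D P .] }  — reduce
  I17: { [D → A E .] }  — reduce

I7 contains complete items [E → - .], [P → .] — reduce-reduce conflict.

Answer: Yes — I7: [E → - .] vs [P → .]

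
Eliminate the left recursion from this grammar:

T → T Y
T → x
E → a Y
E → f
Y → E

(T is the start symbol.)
T → x T'
T' → Y T'
T' → ε
E → a Y
E → f
Y → E

T is directly left-recursive. The standard transformation for
  A → A α₁ | ... | A α_m | β₁ | ... | β_n
is
  A  → β₁ A' | ... | β_n A'
  A' → α₁ A' | ... | α_m A' | ε

T → x becomes T → x T'
T → T Y becomes T' → Y T'
Add T' → ε

Productions for other non-terminals are unchanged:
  E → a Y
  E → f
  Y → E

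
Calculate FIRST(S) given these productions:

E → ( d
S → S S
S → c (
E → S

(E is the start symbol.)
{ 'c' }

To compute FIRST(S), examine every production with S on the left-hand side, reading each right-hand side left to right until a non-nullable symbol is reached.

From S → S S:
  - S is the symbol being defined: contributes nothing new
    S is not nullable, so stop
From S → c (:
  - c is a terminal: add 'c' and stop

Collecting: FIRST(S) = { 'c' }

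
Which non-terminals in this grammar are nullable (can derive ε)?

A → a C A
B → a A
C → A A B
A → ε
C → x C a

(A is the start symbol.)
{ 'A' }

ε-productions: A → ε
So A is immediately nullable.
No further non-terminal can be added: every production for the remaining non-terminals contains a terminal or a non-nullable non-terminal.
Nullable = { 'A' }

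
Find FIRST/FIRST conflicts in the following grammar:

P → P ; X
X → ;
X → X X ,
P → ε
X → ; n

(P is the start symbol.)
Yes. X → ';' / X → X X ',' on { ';' }; X → ';' / X → ';' n on { ';' }; X → X X ',' / X → ';' n on { ';' }

FIRST sets of the non-terminals at (or reachable through a nullable prefix from) the front of some alternative:
  FIRST(P) = { ';', ε }
  FIRST(X) = { ';' }

Productions for P:
  P → P ; X: FIRST = { ';' }
  P → ε: FIRST = { ε }
Productions for X:
  X → ;: FIRST = { ';' }
  X → X X ,: FIRST = { ';' }
  X → ; n: FIRST = { ';' }

Conflict for X: X → ; and X → X X ,
  Overlap: { ';' }
Conflict for X: X → ; and X → ; n
  Overlap: { ';' }
Conflict for X: X → X X , and X → ; n
  Overlap: { ';' }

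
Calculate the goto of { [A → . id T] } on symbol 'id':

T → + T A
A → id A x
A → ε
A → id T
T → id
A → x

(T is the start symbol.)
{ [A → id . T], [T → . + T A], [T → . id] }

GOTO(I, 'id') = CLOSURE({ [A → αX.β] : [A → α.Xβ] ∈ I, X = 'id' })

Items with dot before 'id', with the dot advanced:
  [A → . id T] → [A → id . T]
Closure of the advanced items:
  [A → id . T] has the dot before T: add [T → . + T A], [T → . id]

GOTO = { [A → id . T], [T → . + T A], [T → . id] }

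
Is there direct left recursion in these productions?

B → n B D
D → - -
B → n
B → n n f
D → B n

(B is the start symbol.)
No direct left recursion

Direct left recursion occurs when N → N α for some non-terminal N (the right-hand side begins with the left-hand side itself).

B → n B D: starts with n
D → - -: starts with '-'
B → n: starts with n
B → n n f: starts with n
D → B n: starts with B

No direct left recursion found.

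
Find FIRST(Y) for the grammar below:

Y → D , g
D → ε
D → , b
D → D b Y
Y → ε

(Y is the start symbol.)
FIRST sets of the other non-terminals involved (by the same procedure, iterated to a fixed point):
  FIRST(D) = { ',', 'b', ε }

From Y → D , g:
  - D is a non-terminal: add FIRST(D) \ {ε} = { ',', 'b' }
    D is nullable, so continue to the next symbol
  - ',' is a terminal: add ',' and stop
From Y → ε:
  - ε-production, so ε ∈ FIRST(Y)

Collecting: FIRST(Y) = { ',', 'b', ε }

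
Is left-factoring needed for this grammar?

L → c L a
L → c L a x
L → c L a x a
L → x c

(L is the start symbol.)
Yes, L has productions with common prefix 'c L a'

Left-factoring is needed when two productions for the same non-terminal
share a common prefix on the right-hand side.

Productions for L:
  L → c L a
  L → c L a x
  L → c L a x a
  L → x c

Found common prefix 'c L a' in productions for L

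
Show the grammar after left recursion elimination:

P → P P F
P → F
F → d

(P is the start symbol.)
P → F P'
P' → P F P'
P' → ε
F → d

P is directly left-recursive. The standard transformation for
  A → A α₁ | ... | A α_m | β₁ | ... | β_n
is
  A  → β₁ A' | ... | β_n A'
  A' → α₁ A' | ... | α_m A' | ε

P → F becomes P → F P'
P → P P F becomes P' → P F P'
Add P' → ε

Productions for other non-terminals are unchanged:
  F → d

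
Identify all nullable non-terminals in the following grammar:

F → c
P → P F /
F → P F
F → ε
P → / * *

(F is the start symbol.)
{ 'F' }

A non-terminal is nullable if it can derive ε (the empty string): either it has an ε-production, or it has a production whose right-hand side consists entirely of nullable non-terminals.

ε-productions: F → ε
So F is immediately nullable.
No further non-terminal can be added: every production for the remaining non-terminals contains a terminal or a non-nullable non-terminal.
Nullable = { 'F' }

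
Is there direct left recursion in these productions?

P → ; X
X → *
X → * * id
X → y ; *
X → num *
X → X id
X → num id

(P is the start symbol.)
Yes, X is left-recursive

Direct left recursion occurs when N → N α for some non-terminal N (the right-hand side begins with the left-hand side itself).

P → ; X: starts with ';'
X → *: starts with '*'
X → * * id: starts with '*'
X → y ; *: starts with y
X → num *: starts with num
X → X id: LEFT RECURSIVE (starts with X)
X → num id: starts with num

The grammar has direct left recursion on: X.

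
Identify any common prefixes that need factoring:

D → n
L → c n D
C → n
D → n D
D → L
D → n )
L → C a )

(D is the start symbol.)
Left-factoring is needed when two productions for the same non-terminal
share a common prefix on the right-hand side.

Productions for D:
  D → n
  D → n D
  D → L
  D → n )
Productions for L:
  L → c n D
  L → C a )

Found common prefix 'n' in productions for D

Answer: Yes, D has productions with common prefix 'n'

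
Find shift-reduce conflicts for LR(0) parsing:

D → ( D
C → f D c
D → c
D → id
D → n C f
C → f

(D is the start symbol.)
Yes — I7: [C → f .] vs [D → . ( D]

Augment with D' → D and build the canonical LR(0) collection (I0 = CLOSURE({[D' → . D]}), then GOTO on every symbol after a dot until no new states appear). It has 12 states:
  I0: { [D → . ( D], [D → . c], [D → . id], [D → . n C f], [D' → . D] }  — shift
  I1: { [D → ( . D], [D → . ( D], [D → . c], [D → . id], [D → . n C f] }  — shift
  I2: { [D' → D .] }  — accept
  I3: { [D → c .] }  — reduce
  I4: { [D → id .] }  — reduce
  I5: { [C → . f D c], [C → . f], [D → n . C f] }  — shift
  I6: { [D → n C . f] }  — shift
  I7: { [C → f . D c], [C → f .], [D → . ( D], [D → . c], [D → . id], [D → . n C f] }  — shift, reduce
  I8: { [C → f D . c] }  — shift
  I9: { [C → f D c .] }  — reduce
  I10: { [D → n C f .] }  — reduce
  I11: { [D → ( D .] }  — reduce

I7 contains reduce item [C → f .] and shift items [D → . ( D], [D → . c], [D → . id], [D → . n C f] — shift-reduce conflict.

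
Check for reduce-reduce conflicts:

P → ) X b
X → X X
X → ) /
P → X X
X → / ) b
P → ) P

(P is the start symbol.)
A reduce-reduce conflict occurs when an LR(0) state has two complete items [A → α .] and [B → β .] — both call for a reduction, and with no lookahead the parser cannot choose between them.

Augment with P' → P and build the canonical LR(0) collection (I0 = CLOSURE({[P' → . P]}), then GOTO on every symbol after a dot until no new states appear). It has 15 states:
  I0: { [P → . ) P], [P → . ) X b], [P → . X X], [P' → . P], [X → . ) /], [X → . / ) b], [X → . X X] }  — shift
  I1: { [P → ) . P], [P → ) . X b], [P → . ) P], [P → . ) X b], [P → . X X], [X → ) . /], [X → . ) /], [X → . / ) b], [X → . X X] }  — shift
  I2: { [X → / . ) b] }  — shift
  I3: { [P' → P .] }  — accept
  I4: { [P → X . X], [X → . ) /], [X → . / ) b], [X → . X X], [X → X . X] }  — shift
  I5: { [X → ) . /] }  — shift
  I6: { [P → X X .], [X → . ) /], [X → . / ) b], [X → . X X], [X → X . X], [X → X X .] }  — shift, 2 reduces
  I7: { [X → . ) /], [X → . / ) b], [X → . X X], [X → X . X], [X → X X .] }  — shift, reduce
  I8: { [X → ) / .] }  — reduce
  I9: { [X → / ) . b] }  — shift
  I10: { [X → / ) b .] }  — reduce
  I11: { [X → ) / .], [X → / . ) b] }  — shift, reduce
  I12: { [P → ) P .] }  — reduce
  I13: { [P → ) X . b], [P → X . X], [X → . ) /], [X → . / ) b], [X → . X X], [X → X . X] }  — shift
  I14: { [P → ) X b .] }  — reduce

I6 contains complete items [P → X X .], [X → X X .] — reduce-reduce conflict.

Answer: Yes — I6: [P → X X .] vs [X → X X .]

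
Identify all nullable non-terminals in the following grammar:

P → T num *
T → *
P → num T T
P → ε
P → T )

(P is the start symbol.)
ε-productions: P → ε
So P is immediately nullable.
No further non-terminal can be added: every production for the remaining non-terminals contains a terminal or a non-nullable non-terminal.
Nullable = { 'P' }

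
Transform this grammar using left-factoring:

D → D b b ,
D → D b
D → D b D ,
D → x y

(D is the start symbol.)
D → D b D'
D' → b ,
D' → ε
D' → D ,
D → x y

Left-factoring transforms A → αβ₁ | αβ₂ into A → αA' and A' → β₁ | β₂
(α is the longest common prefix among the alternatives). Repeat until
no nonterminal has two alternatives with a common prefix.

Round 1: D has alternatives sharing prefix 'D b'. Introduce D': D → D b D'
  Add: D' → b ,
  Add: D' → ε
  Add: D' → D ,

No remaining common prefixes — done.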